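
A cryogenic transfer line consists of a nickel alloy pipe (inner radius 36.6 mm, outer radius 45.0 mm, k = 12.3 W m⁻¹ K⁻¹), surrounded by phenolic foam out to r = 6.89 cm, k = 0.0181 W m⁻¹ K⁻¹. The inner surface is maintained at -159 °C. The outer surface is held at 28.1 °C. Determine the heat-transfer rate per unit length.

Q' = 49.9 W/m

Treat each layer as a resistance in series:
  R'_nickel alloy = ln(0.0450/0.0366)/(2πk) = 0.2066/(2π·12.3) = 0.002673 m·K/W
  R'_phenolic foam = ln(0.0689/0.0450)/(2πk) = 0.4260/(2π·0.0181) = 3.746 m·K/W
ΣR = 0.002673 + 3.746 = 3.749 m·K/W
Q' = ΔT/ΣR = (-159 °C − 28.1 °C)/3.749 = -49.9 W/m
(Negative Q' ⇒ heat flows inward; heat gain = 49.9 W/m.)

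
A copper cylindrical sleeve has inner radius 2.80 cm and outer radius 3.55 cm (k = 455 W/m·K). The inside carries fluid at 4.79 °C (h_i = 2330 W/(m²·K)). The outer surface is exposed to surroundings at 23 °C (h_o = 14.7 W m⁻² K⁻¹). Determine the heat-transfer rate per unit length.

Series thermal resistances, inner to outer:
  R'_conv,in = 1/(2πr h) = 1/(2π·0.0280·2330) = 0.002440 m·K/W
  R'_copper = ln(0.0355/0.0280)/(2πk) = 0.2373/(2π·455) = 8.302×10^-5 m·K/W
  R'_conv,out = 1/(2πr h) = 1/(2π·0.0355·14.7) = 0.3050 m·K/W
ΣR = 0.002440 + 8.302×10^-5 + 0.3050 = 0.3075 m·K/W
Q' = ΔT/ΣR = (4.79 °C − 23 °C)/0.3075 = -59.2 W/m
(Negative Q' ⇒ heat flows inward; heat gain = 59.2 W/m.)

Q' = 59.2 W/m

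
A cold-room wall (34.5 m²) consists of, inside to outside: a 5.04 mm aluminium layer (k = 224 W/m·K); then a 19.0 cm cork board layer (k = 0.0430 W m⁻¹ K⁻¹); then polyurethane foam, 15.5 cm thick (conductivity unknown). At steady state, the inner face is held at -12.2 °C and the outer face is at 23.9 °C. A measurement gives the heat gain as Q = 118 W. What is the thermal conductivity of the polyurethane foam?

k = 0.0253 W/m·K

ΣR = ΔT/Q = |-12.2 − 23.9|/118 = 0.3059 K/W
Known resistances:
  R_aluminium = L/(kA) = 0.00504/(224·34.5) = 6.522×10^-7 K/W
  R_cork board = L/(kA) = 0.190/(0.0430·34.5) = 0.1281 K/W
R_polyurethane foam = ΣR − ΣR_known = 0.3059 − 0.1281 = 0.1778 K/W
L/(kA) = 0.1778 ⇒ k = 0.155/(0.1778·34.5) = 0.0253 W/m·K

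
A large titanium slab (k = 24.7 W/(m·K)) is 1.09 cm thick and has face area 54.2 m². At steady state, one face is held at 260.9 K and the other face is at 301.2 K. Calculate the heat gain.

Q = kA·ΔT/L = 24.7 × 54.2 × |260.9 K − 301.2 K| / 0.0109 = 4.95×10^6 W

Q = 4.95×10^6 W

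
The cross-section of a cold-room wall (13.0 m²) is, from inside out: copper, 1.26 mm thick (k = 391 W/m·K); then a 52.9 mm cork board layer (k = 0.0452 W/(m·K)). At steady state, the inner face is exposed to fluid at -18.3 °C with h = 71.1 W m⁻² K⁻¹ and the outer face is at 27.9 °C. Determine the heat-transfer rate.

Treat each layer as a resistance in series:
  R_conv,in = 1/(hA) = 1/(71.1·13.0) = 0.001082 K/W
  R_copper = L/(kA) = 0.00126/(391·13.0) = 2.479×10^-7 K/W
  R_cork board = L/(kA) = 0.0529/(0.0452·13.0) = 0.09003 K/W
ΣR = 0.001082 + 2.479×10^-7 + 0.09003 = 0.09111 K/W
Q = ΔT/ΣR = (-18.3 °C − 27.9 °C)/0.09111 = -507 W
(Negative Q ⇒ heat flows inward; heat gain = 507 W.)

Q = 507 W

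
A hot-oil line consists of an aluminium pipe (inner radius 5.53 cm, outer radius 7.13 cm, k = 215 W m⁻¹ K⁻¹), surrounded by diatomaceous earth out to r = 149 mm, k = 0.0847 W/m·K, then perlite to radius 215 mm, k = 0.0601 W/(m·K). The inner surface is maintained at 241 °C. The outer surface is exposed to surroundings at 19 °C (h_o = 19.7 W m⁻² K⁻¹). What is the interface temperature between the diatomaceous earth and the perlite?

Series thermal resistances, inner to outer:
  R'_aluminium = ln(0.0713/0.0553)/(2πk) = 0.2541/(2π·215) = 1.881×10^-4 m·K/W
  R'_diatomaceous earth = ln(0.149/0.0713)/(2πk) = 0.7370/(2π·0.0847) = 1.385 m·K/W
  R'_perlite = ln(0.215/0.149)/(2πk) = 0.3667/(2π·0.0601) = 0.9711 m·K/W
  R'_conv,out = 1/(2πr h) = 1/(2π·0.215·19.7) = 0.03758 m·K/W
ΣR = 1.881×10^-4 + 1.385 + 0.9711 + 0.03758 = 2.394 m·K/W
Q' = ΔT/ΣR = (241 °C − 19 °C)/2.394 = 92.73 W/m
From the inner boundary to the diatomaceous earth/perlite interface, ΣR_partial = 1.385 m·K/W.
T_interface = T_in − Q'·ΣR_partial = 241 °C − (92.73)(1.385) = 113 °C

T = 113 °C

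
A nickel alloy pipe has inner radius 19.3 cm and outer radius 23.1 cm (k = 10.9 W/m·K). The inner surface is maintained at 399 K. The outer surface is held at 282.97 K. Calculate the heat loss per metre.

Q' = 44200 W/m

Q' = 2πk·ΔT/ln(r₂/r₁) = 2π × 10.9 × 116.03 / ln(0.231/0.193) = 44200 W/m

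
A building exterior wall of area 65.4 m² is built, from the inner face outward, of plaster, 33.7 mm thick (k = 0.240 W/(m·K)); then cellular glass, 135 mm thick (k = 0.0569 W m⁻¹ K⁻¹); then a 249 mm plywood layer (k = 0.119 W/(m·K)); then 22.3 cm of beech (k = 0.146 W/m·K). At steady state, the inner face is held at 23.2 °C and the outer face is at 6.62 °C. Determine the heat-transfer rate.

Series thermal resistances, inner to outer:
  R_plaster = L/(kA) = 0.0337/(0.240·65.4) = 0.002147 K/W
  R_cellular glass = L/(kA) = 0.135/(0.0569·65.4) = 0.03628 K/W
  R_plywood = L/(kA) = 0.249/(0.119·65.4) = 0.03199 K/W
  R_beech = L/(kA) = 0.223/(0.146·65.4) = 0.02335 K/W
ΣR = 0.002147 + 0.03628 + 0.03199 + 0.02335 = 0.09377 K/W
Q = ΔT/ΣR = (23.2 °C − 6.62 °C)/0.09377 = 177 W

Q = 177 W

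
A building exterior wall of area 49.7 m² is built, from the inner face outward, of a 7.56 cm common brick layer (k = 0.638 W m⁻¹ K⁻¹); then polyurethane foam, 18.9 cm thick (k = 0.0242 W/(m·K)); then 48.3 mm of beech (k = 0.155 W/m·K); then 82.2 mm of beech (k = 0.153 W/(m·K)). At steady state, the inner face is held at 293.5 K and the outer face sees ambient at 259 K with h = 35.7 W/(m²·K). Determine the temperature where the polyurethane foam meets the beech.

Treat each layer as a resistance in series:
  R_common brick = L/(kA) = 0.0756/(0.638·49.7) = 0.002384 K/W
  R_polyurethane foam = L/(kA) = 0.189/(0.0242·49.7) = 0.1571 K/W
  R_beech = L/(kA) = 0.0483/(0.155·49.7) = 0.006270 K/W
  R_beech = L/(kA) = 0.0822/(0.153·49.7) = 0.01081 K/W
  R_conv,out = 1/(hA) = 1/(35.7·49.7) = 5.636×10^-4 K/W
ΣR = 0.002384 + 0.1571 + 0.006270 + 0.01081 + 5.636×10^-4 = 0.1771 K/W
Q = ΔT/ΣR = (293.5 K − 259 K)/0.1771 = 194.8 W
From the inner boundary to the polyurethane foam/beech interface, ΣR_partial = 0.1595 K/W.
T_interface = T_in − Q·ΣR_partial = 293.5 K − (194.8)(0.1595) = 262.4 K

T = 262.4 K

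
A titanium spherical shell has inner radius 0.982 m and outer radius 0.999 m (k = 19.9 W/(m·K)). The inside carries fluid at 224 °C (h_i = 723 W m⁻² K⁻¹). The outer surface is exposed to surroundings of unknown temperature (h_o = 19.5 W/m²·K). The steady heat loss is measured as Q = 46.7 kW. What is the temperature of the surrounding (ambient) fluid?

T_out = 24.5 °C

Series resistances:
  R_conv,in = 1/(4πr²h) = 1/(4π·0.982²·723) = 1.141×10^-4 K/W
  R_titanium = (1/0.982 − 1/0.999)/(4πk) = 0.01733/(4π·19.9) = 6.930×10^-5 K/W
  R_conv,out = 1/(4πr²h) = 1/(4π·0.999²·19.5) = 0.004089 K/W
ΣR = 0.004273 K/W
ΔT = Q·ΣR = 46700 × 0.004273 = 199.5 K
Heat flows outward, so T_out = T_in − ΔT = 224 − 199.5 = 24.5 °C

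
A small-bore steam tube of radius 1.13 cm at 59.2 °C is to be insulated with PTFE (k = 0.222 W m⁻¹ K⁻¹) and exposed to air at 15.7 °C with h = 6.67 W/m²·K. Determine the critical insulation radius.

r_cr = 3.33 cm

For a cylinder, r_cr = k_ins/h = 0.222/6.67 = 0.0333 m = 3.33 cm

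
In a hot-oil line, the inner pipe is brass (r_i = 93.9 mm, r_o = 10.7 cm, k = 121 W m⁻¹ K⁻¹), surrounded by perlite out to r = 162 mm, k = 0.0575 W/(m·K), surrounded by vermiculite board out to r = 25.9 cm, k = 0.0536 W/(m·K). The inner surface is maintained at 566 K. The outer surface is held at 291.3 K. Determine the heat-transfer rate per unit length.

Resistance network (inner→outer):
  R'_brass = ln(0.107/0.0939)/(2πk) = 0.1306/(2π·121) = 1.718×10^-4 m·K/W
  R'_perlite = ln(0.162/0.107)/(2πk) = 0.4148/(2π·0.0575) = 1.148 m·K/W
  R'_vermiculite board = ln(0.259/0.162)/(2πk) = 0.4692/(2π·0.0536) = 1.393 m·K/W
ΣR = 1.718×10^-4 + 1.148 + 1.393 = 2.541 m·K/W
Q' = ΔT/ΣR = (566 K − 291.3 K)/2.541 = 108 W/m

Q' = 108 W/m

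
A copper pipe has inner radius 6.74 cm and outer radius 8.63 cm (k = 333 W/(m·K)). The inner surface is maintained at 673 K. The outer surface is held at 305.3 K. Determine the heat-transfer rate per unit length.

Q' = 2πk·ΔT/ln(r₂/r₁) = 2π × 333 × 367.7 / ln(0.0863/0.0674) = 3.11×10^6 W/m

Q' = 3110 kW/m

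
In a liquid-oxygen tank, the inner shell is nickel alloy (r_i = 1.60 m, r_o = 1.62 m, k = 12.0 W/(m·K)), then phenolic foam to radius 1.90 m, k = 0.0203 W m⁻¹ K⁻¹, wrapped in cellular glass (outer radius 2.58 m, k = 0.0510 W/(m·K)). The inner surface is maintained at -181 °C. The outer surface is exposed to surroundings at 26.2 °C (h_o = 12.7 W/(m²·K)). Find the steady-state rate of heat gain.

Treat each layer as a resistance in series:
  R_nickel alloy = (1/1.60 − 1/1.62)/(4πk) = 0.007716/(4π·12.0) = 5.117×10^-5 K/W
  R_phenolic foam = (1/1.62 − 1/1.90)/(4πk) = 0.09097/(4π·0.0203) = 0.3566 K/W
  R_cellular glass = (1/1.90 − 1/2.58)/(4πk) = 0.1387/(4π·0.0510) = 0.2164 K/W
  R_conv,out = 1/(4πr²h) = 1/(4π·2.58²·12.7) = 9.413×10^-4 K/W
ΣR = 5.117×10^-5 + 0.3566 + 0.2164 + 9.413×10^-4 = 0.5740 K/W
Q = ΔT/ΣR = (-181 °C − 26.2 °C)/0.5740 = -361 W
(Negative Q ⇒ heat flows inward; heat gain = 361 W.)

Q = 361 W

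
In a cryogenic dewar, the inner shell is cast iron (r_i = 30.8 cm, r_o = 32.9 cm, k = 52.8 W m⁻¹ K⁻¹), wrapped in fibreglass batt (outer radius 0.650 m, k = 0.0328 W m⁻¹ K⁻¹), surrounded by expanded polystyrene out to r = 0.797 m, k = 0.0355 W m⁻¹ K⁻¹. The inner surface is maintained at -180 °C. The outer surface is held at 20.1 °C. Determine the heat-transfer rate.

Q = 46.8 W

Treat each layer as a resistance in series:
  R_cast iron = (1/0.308 − 1/0.329)/(4πk) = 0.2072/(4π·52.8) = 3.123×10^-4 K/W
  R_fibreglass batt = (1/0.329 − 1/0.650)/(4πk) = 1.501/(4π·0.0328) = 3.642 K/W
  R_expanded polystyrene = (1/0.650 − 1/0.797)/(4πk) = 0.2838/(4π·0.0355) = 0.6361 K/W
ΣR = 3.123×10^-4 + 3.642 + 0.6361 = 4.278 K/W
Q = ΔT/ΣR = (-180 °C − 20.1 °C)/4.278 = -46.8 W
(Negative Q ⇒ heat flows inward; heat gain = 46.8 W.)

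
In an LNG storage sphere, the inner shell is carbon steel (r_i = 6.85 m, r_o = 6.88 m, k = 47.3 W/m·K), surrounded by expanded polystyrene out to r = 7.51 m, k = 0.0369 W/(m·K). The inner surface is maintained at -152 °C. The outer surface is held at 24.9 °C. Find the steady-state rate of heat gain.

Treat each layer as a resistance in series:
  R_carbon steel = (1/6.85 − 1/6.88)/(4πk) = 6.366×10^-4/(4π·47.3) = 1.071×10^-6 K/W
  R_expanded polystyrene = (1/6.88 − 1/7.51)/(4πk) = 0.01219/(4π·0.0369) = 0.02630 K/W
ΣR = 1.071×10^-6 + 0.02630 = 0.02630 K/W
Q = ΔT/ΣR = (-152 °C − 24.9 °C)/0.02630 = -6730 W
(Negative Q ⇒ heat flows inward; heat gain = 6730 W.)

Q = 6.73 kW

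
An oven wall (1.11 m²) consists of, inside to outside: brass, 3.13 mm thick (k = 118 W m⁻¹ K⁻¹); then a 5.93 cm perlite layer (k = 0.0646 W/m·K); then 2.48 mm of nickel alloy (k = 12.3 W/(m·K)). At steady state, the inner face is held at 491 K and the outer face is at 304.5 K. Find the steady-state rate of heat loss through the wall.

Q = 225 W

Treat each layer as a resistance in series:
  R_brass = L/(kA) = 0.00313/(118·1.11) = 2.390×10^-5 K/W
  R_perlite = L/(kA) = 0.0593/(0.0646·1.11) = 0.8270 K/W
  R_nickel alloy = L/(kA) = 0.00248/(12.3·1.11) = 1.816×10^-4 K/W
ΣR = 2.390×10^-5 + 0.8270 + 1.816×10^-4 = 0.8272 K/W
Q = ΔT/ΣR = (491 K − 304.5 K)/0.8272 = 225 W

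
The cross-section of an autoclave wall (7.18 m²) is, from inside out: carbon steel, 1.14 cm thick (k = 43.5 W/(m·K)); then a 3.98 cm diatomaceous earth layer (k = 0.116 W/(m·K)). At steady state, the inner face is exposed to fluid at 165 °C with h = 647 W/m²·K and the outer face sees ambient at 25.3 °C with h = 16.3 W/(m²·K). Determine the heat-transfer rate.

Treat each layer as a resistance in series:
  R_conv,in = 1/(hA) = 1/(647·7.18) = 2.153×10^-4 K/W
  R_carbon steel = L/(kA) = 0.0114/(43.5·7.18) = 3.650×10^-5 K/W
  R_diatomaceous earth = L/(kA) = 0.0398/(0.116·7.18) = 0.04779 K/W
  R_conv,out = 1/(hA) = 1/(16.3·7.18) = 0.008545 K/W
ΣR = 2.153×10^-4 + 3.650×10^-5 + 0.04779 + 0.008545 = 0.05659 K/W
Q = ΔT/ΣR = (165 °C − 25.3 °C)/0.05659 = 2470 W

Q = 2.47 kW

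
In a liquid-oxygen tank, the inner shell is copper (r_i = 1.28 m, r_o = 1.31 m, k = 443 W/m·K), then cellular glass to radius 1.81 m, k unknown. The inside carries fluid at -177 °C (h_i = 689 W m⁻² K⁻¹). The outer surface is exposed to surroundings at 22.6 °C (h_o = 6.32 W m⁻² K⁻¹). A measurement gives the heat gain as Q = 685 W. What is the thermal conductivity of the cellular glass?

k = 0.0584 W/m·K

ΣR = ΔT/Q = |-177 − 22.6|/685 = 0.2914 K/W
Known resistances:
  R_conv,in = 1/(4πr²h) = 1/(4π·1.28²·689) = 7.049×10^-5 K/W
  R_copper = (1/1.28 − 1/1.31)/(4πk) = 0.01789/(4π·443) = 3.214×10^-6 K/W
  R_conv,out = 1/(4πr²h) = 1/(4π·1.81²·6.32) = 0.003843 K/W
R_cellular glass = ΣR − ΣR_known = 0.2914 − 0.003917 = 0.2875 K/W
(1/r₁−1/r₂)/(4πk) = 0.2875 ⇒ k = 0.2109/(4π·0.2875) = 0.0584 W/m·K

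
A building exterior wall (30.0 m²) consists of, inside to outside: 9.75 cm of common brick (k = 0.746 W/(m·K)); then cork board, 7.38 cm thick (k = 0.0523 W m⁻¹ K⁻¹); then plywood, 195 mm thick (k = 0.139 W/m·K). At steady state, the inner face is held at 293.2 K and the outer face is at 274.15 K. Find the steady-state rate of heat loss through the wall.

Q = 194 W

Treat each layer as a resistance in series:
  R_common brick = L/(kA) = 0.0975/(0.746·30.0) = 0.004357 K/W
  R_cork board = L/(kA) = 0.0738/(0.0523·30.0) = 0.04704 K/W
  R_plywood = L/(kA) = 0.195/(0.139·30.0) = 0.04676 K/W
ΣR = 0.004357 + 0.04704 + 0.04676 = 0.09816 K/W
Q = ΔT/ΣR = (293.2 K − 274.15 K)/0.09816 = 194 W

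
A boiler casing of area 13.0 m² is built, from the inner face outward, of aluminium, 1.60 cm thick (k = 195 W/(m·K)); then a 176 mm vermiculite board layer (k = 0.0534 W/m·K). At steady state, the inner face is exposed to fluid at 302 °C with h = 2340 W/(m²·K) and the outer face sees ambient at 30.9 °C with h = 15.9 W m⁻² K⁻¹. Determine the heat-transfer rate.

Resistance network (inner→outer):
  R_conv,in = 1/(hA) = 1/(2340·13.0) = 3.287×10^-5 K/W
  R_aluminium = L/(kA) = 0.0160/(195·13.0) = 6.312×10^-6 K/W
  R_vermiculite board = L/(kA) = 0.176/(0.0534·13.0) = 0.2535 K/W
  R_conv,out = 1/(hA) = 1/(15.9·13.0) = 0.004838 K/W
ΣR = 3.287×10^-5 + 6.312×10^-6 + 0.2535 + 0.004838 = 0.2584 K/W
Q = ΔT/ΣR = (302 °C − 30.9 °C)/0.2584 = 1050 W

Q = 1050 W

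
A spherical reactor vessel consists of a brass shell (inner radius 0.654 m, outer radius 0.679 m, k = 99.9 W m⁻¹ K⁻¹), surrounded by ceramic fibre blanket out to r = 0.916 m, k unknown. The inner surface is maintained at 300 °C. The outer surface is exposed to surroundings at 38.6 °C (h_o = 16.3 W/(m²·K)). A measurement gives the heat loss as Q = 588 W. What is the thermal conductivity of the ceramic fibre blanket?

ΣR = ΔT/Q = |300 − 38.6|/588 = 0.4446 K/W
Known resistances:
  R_brass = (1/0.654 − 1/0.679)/(4πk) = 0.05630/(4π·99.9) = 4.485×10^-5 K/W
  R_conv,out = 1/(4πr²h) = 1/(4π·0.916²·16.3) = 0.005819 K/W
R_ceramic fibre blanket = ΣR − ΣR_known = 0.4446 − 0.005864 = 0.4387 K/W
(1/r₁−1/r₂)/(4πk) = 0.4387 ⇒ k = 0.3811/(4π·0.4387) = 0.0691 W/m·K

k = 0.0691 W/m·K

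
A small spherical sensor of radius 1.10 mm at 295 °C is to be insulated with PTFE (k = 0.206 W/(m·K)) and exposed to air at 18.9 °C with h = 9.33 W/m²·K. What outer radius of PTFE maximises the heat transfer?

For a sphere, r_cr = 2k_ins/h = 2·0.206/9.33 = 0.0442 m = 4.42 cm

r_cr = 4.42 cm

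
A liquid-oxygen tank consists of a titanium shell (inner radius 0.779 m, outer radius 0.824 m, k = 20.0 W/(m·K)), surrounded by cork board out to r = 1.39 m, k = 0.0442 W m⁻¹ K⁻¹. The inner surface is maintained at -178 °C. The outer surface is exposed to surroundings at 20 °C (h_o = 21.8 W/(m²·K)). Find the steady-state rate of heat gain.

Q = 222 W

Treat each layer as a resistance in series:
  R_titanium = (1/0.779 − 1/0.824)/(4πk) = 0.07010/(4π·20.0) = 2.789×10^-4 K/W
  R_cork board = (1/0.824 − 1/1.39)/(4πk) = 0.4942/(4π·0.0442) = 0.8897 K/W
  R_conv,out = 1/(4πr²h) = 1/(4π·1.39²·21.8) = 0.001889 K/W
ΣR = 2.789×10^-4 + 0.8897 + 0.001889 = 0.8919 K/W
Q = ΔT/ΣR = (-178 °C − 20 °C)/0.8919 = -222 W
(Negative Q ⇒ heat flows inward; heat gain = 222 W.)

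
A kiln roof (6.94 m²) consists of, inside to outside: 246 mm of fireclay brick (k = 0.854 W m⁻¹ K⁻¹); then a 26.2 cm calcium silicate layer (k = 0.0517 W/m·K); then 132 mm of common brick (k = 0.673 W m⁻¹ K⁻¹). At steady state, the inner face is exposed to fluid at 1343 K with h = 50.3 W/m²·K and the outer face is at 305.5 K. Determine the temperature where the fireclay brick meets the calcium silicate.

Treat each layer as a resistance in series:
  R_conv,in = 1/(hA) = 1/(50.3·6.94) = 0.002865 K/W
  R_fireclay brick = L/(kA) = 0.246/(0.854·6.94) = 0.04151 K/W
  R_calcium silicate = L/(kA) = 0.262/(0.0517·6.94) = 0.7302 K/W
  R_common brick = L/(kA) = 0.132/(0.673·6.94) = 0.02826 K/W
ΣR = 0.002865 + 0.04151 + 0.7302 + 0.02826 = 0.8028 K/W
Q = ΔT/ΣR = (1343 K − 305.5 K)/0.8028 = 1292 W
From the inner boundary to the fireclay brick/calcium silicate interface, ΣR_partial = 0.04437 K/W.
T_interface = T_in − Q·ΣR_partial = 1343 K − (1292)(0.04437) = 1286 K

T = 1286 K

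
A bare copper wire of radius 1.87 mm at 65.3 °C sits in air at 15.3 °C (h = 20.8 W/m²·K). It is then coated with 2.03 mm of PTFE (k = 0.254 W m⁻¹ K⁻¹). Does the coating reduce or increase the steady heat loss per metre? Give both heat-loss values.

Critical radius for a cylinder: r_cr = k/h = 0.0122 m = 1.22 cm.
Outer radius after coating: r₂ = 0.00187 + 0.00203 = 0.00390 m.
Since r₁ < r_cr and r₂ ≤ r_cr, the coating moves toward the maximum at r_cr — heat loss rises.
Bare: R = 1/(2πr₁h) = 4.092 m·K/W; Q = 50/4.092 = 12.2 W/m.
Coated: R = R_cond + R_conv = 2.423 m·K/W; Q = 50/2.423 = 20.6 W/m.

increases: 12.2 → 20.6 W/m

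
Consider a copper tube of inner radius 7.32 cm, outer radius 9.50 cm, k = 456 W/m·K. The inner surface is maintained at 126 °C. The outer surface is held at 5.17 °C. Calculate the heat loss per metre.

Q' = 2πk·ΔT/ln(r₂/r₁) = 2π × 456 × 120.83 / ln(0.0950/0.0732) = 1.33×10^6 W/m

Q' = 1330 kW/m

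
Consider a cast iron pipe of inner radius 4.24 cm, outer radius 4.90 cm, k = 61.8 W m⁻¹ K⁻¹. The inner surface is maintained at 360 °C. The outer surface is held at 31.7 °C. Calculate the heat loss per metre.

Q' = 8.81×10^5 W/m

Q' = 2πk·ΔT/ln(r₂/r₁) = 2π × 61.8 × 328.3 / ln(0.0490/0.0424) = 8.81×10^5 W/m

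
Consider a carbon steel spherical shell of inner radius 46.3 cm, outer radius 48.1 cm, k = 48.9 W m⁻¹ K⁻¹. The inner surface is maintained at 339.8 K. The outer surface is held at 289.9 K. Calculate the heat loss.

Q = 3.79×10^5 W

Q = 4πk·ΔT/(1/r₁ − 1/r₂) = 4π × 48.9 × 49.9 / (1/0.463 − 1/0.481) = 3.79×10^5 W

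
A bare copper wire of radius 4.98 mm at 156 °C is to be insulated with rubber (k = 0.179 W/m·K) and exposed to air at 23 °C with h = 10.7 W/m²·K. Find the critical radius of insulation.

r_cr = 1.67 cm

For a cylinder, r_cr = k_ins/h = 0.179/10.7 = 0.0167 m = 1.67 cm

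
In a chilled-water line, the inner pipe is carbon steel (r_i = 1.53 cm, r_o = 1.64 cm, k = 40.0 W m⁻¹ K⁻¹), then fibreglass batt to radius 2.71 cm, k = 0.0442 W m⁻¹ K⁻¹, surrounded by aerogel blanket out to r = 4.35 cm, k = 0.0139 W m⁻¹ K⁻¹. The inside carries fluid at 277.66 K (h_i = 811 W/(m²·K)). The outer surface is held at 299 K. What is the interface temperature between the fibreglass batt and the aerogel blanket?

T = 283.0 K

Treat each layer as a resistance in series:
  R'_conv,in = 1/(2πr h) = 1/(2π·0.0153·811) = 0.01283 m·K/W
  R'_carbon steel = ln(0.0164/0.0153)/(2πk) = 0.06943/(2π·40.0) = 2.762×10^-4 m·K/W
  R'_fibreglass batt = ln(0.0271/0.0164)/(2πk) = 0.5023/(2π·0.0442) = 1.809 m·K/W
  R'_aerogel blanket = ln(0.0435/0.0271)/(2πk) = 0.4732/(2π·0.0139) = 5.418 m·K/W
ΣR = 0.01283 + 2.762×10^-4 + 1.809 + 5.418 = 7.240 m·K/W
Q' = ΔT/ΣR = (277.66 K − 299 K)/7.240 = -2.948 W/m
From the inner boundary to the fibreglass batt/aerogel blanket interface, ΣR_partial = 1.822 m·K/W.
T_interface = T_in − Q'·ΣR_partial = 277.66 K − (-2.948)(1.822) = 283.0 K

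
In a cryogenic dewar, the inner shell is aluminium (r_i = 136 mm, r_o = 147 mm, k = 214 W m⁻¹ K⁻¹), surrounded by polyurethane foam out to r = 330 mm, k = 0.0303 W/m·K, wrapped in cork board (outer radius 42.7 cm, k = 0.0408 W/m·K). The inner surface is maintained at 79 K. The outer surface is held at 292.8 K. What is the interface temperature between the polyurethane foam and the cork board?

T = 267.3 K

Resistance network (inner→outer):
  R_aluminium = (1/0.136 − 1/0.147)/(4πk) = 0.5502/(4π·214) = 2.046×10^-4 K/W
  R_polyurethane foam = (1/0.147 − 1/0.330)/(4πk) = 3.772/(4π·0.0303) = 9.908 K/W
  R_cork board = (1/0.330 − 1/0.427)/(4πk) = 0.6884/(4π·0.0408) = 1.343 K/W
ΣR = 2.046×10^-4 + 9.908 + 1.343 = 11.25 K/W
Q = ΔT/ΣR = (79 K − 292.8 K)/11.25 = -19.00 W
From the inner boundary to the polyurethane foam/cork board interface, ΣR_partial = 9.908 K/W.
T_interface = T_in − Q·ΣR_partial = 79 K − (-19.00)(9.908) = 267.3 K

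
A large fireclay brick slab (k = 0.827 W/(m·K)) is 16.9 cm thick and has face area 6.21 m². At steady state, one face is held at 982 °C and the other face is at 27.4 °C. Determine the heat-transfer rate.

Q = 29000 W

Q = kA·ΔT/L = 0.827 × 6.21 × |982 °C − 27.4 °C| / 0.169 = 29000 W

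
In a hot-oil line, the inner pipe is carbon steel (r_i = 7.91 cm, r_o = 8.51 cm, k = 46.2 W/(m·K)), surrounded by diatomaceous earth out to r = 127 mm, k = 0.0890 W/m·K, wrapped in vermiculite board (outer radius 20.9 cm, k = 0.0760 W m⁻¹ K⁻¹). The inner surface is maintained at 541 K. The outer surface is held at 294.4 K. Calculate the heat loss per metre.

Q' = 140 W/m

Resistance network (inner→outer):
  R'_carbon steel = ln(0.0851/0.0791)/(2πk) = 0.07311/(2π·46.2) = 2.519×10^-4 m·K/W
  R'_diatomaceous earth = ln(0.127/0.0851)/(2πk) = 0.4004/(2π·0.0890) = 0.7159 m·K/W
  R'_vermiculite board = ln(0.209/0.127)/(2πk) = 0.4981/(2π·0.0760) = 1.043 m·K/W
ΣR = 2.519×10^-4 + 0.7159 + 1.043 = 1.759 m·K/W
Q' = ΔT/ΣR = (541 K − 294.4 K)/1.759 = 140 W/m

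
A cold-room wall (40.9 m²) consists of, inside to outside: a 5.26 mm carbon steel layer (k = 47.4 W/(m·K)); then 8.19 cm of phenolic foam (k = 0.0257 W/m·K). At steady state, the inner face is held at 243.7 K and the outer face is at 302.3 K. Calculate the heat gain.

Series thermal resistances, inner to outer:
  R_carbon steel = L/(kA) = 0.00526/(47.4·40.9) = 2.713×10^-6 K/W
  R_phenolic foam = L/(kA) = 0.0819/(0.0257·40.9) = 0.07792 K/W
ΣR = 2.713×10^-6 + 0.07792 = 0.07792 K/W
Q = ΔT/ΣR = (243.7 K − 302.3 K)/0.07792 = -752 W
(Negative Q ⇒ heat flows inward; heat gain = 752 W.)

Q = 752 W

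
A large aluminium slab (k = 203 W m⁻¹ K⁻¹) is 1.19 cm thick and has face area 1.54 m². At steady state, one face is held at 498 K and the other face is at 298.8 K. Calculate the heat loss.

Q = kA·ΔT/L = 203 × 1.54 × |498 K − 298.8 K| / 0.0119 = 5.23×10^6 W

Q = 5.23×10^6 W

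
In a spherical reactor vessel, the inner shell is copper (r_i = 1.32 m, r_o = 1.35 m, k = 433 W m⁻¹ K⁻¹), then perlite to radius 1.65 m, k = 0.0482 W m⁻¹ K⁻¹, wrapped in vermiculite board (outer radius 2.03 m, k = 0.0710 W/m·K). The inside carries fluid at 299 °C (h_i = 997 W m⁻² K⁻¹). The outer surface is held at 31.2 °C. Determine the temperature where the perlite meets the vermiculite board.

Resistance network (inner→outer):
  R_conv,in = 1/(4πr²h) = 1/(4π·1.32²·997) = 4.581×10^-5 K/W
  R_copper = (1/1.32 − 1/1.35)/(4πk) = 0.01684/(4π·433) = 3.094×10^-6 K/W
  R_perlite = (1/1.35 − 1/1.65)/(4πk) = 0.1347/(4π·0.0482) = 0.2224 K/W
  R_vermiculite board = (1/1.65 − 1/2.03)/(4πk) = 0.1134/(4π·0.0710) = 0.1272 K/W
ΣR = 4.581×10^-5 + 3.094×10^-6 + 0.2224 + 0.1272 = 0.3496 K/W
Q = ΔT/ΣR = (299 °C − 31.2 °C)/0.3496 = 766.0 W
From the inner boundary to the perlite/vermiculite board interface, ΣR_partial = 0.2224 K/W.
T_interface = T_in − Q·ΣR_partial = 299 °C − (766.0)(0.2224) = 129 °C

T = 129 °C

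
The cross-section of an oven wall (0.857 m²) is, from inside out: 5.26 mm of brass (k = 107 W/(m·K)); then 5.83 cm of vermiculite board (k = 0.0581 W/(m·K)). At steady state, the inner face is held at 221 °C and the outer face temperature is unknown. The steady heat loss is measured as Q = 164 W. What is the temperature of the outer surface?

T_out = 29.0 °C

Series resistances:
  R_brass = L/(kA) = 0.00526/(107·0.857) = 5.736×10^-5 K/W
  R_vermiculite board = L/(kA) = 0.0583/(0.0581·0.857) = 1.171 K/W
ΣR = 1.171 K/W
ΔT = Q·ΣR = 164 × 1.171 = 192.0 K
Heat flows outward, so T_out = T_in − ΔT = 221 − 192.0 = 29.0 °C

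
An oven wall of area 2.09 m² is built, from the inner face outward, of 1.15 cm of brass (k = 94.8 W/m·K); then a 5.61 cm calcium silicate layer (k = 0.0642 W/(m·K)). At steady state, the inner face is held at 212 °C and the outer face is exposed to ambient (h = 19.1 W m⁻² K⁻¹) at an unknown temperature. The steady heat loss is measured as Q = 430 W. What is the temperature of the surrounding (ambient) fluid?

T_out = 21.4 °C

Series resistances:
  R_brass = L/(kA) = 0.0115/(94.8·2.09) = 5.804×10^-5 K/W
  R_calcium silicate = L/(kA) = 0.0561/(0.0642·2.09) = 0.4181 K/W
  R_conv,out = 1/(hA) = 1/(19.1·2.09) = 0.02505 K/W
ΣR = 0.4432 K/W
ΔT = Q·ΣR = 430 × 0.4432 = 190.6 K
Heat flows outward, so T_out = T_in − ΔT = 212 − 190.6 = 21.4 °C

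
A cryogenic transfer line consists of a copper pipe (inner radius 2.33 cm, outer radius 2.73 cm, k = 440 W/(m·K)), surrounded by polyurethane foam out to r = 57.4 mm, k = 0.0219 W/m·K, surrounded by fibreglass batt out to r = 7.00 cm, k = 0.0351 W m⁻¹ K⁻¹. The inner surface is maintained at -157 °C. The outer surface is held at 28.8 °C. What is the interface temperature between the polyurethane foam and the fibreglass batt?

T = 2.3 °C

Series thermal resistances, inner to outer:
  R'_copper = ln(0.0273/0.0233)/(2πk) = 0.1584/(2π·440) = 5.731×10^-5 m·K/W
  R'_polyurethane foam = ln(0.0574/0.0273)/(2πk) = 0.7432/(2π·0.0219) = 5.401 m·K/W
  R'_fibreglass batt = ln(0.0700/0.0574)/(2πk) = 0.1985/(2π·0.0351) = 0.8998 m·K/W
ΣR = 5.731×10^-5 + 5.401 + 0.8998 = 6.301 m·K/W
Q' = ΔT/ΣR = (-157 °C − 28.8 °C)/6.301 = -29.49 W/m
From the inner boundary to the polyurethane foam/fibreglass batt interface, ΣR_partial = 5.401 m·K/W.
T_interface = T_in − Q'·ΣR_partial = -157 °C − (-29.49)(5.401) = 2.3 °C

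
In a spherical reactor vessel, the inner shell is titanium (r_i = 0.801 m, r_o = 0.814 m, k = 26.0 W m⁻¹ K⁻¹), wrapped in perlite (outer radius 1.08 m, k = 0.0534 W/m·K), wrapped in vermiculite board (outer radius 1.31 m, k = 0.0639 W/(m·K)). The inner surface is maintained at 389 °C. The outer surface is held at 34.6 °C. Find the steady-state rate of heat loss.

Resistance network (inner→outer):
  R_titanium = (1/0.801 − 1/0.814)/(4πk) = 0.01994/(4π·26.0) = 6.102×10^-5 K/W
  R_perlite = (1/0.814 − 1/1.08)/(4πk) = 0.3026/(4π·0.0534) = 0.4509 K/W
  R_vermiculite board = (1/1.08 − 1/1.31)/(4πk) = 0.1626/(4π·0.0639) = 0.2025 K/W
ΣR = 6.102×10^-5 + 0.4509 + 0.2025 = 0.6535 K/W
Q = ΔT/ΣR = (389 °C − 34.6 °C)/0.6535 = 542 W

Q = 542 W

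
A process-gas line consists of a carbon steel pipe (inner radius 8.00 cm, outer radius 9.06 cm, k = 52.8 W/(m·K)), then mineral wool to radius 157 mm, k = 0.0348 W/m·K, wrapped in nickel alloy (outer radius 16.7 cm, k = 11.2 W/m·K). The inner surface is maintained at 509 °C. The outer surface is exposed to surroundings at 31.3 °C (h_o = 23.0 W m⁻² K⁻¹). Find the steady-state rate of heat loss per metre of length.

Q' = 187 W/m

Resistance network (inner→outer):
  R'_carbon steel = ln(0.0906/0.0800)/(2πk) = 0.1244/(2π·52.8) = 3.751×10^-4 m·K/W
  R'_mineral wool = ln(0.157/0.0906)/(2πk) = 0.5498/(2π·0.0348) = 2.514 m·K/W
  R'_nickel alloy = ln(0.167/0.157)/(2πk) = 0.06175/(2π·11.2) = 8.775×10^-4 m·K/W
  R'_conv,out = 1/(2πr h) = 1/(2π·0.167·23.0) = 0.04144 m·K/W
ΣR = 3.751×10^-4 + 2.514 + 8.775×10^-4 + 0.04144 = 2.557 m·K/W
Q' = ΔT/ΣR = (509 °C − 31.3 °C)/2.557 = 187 W/m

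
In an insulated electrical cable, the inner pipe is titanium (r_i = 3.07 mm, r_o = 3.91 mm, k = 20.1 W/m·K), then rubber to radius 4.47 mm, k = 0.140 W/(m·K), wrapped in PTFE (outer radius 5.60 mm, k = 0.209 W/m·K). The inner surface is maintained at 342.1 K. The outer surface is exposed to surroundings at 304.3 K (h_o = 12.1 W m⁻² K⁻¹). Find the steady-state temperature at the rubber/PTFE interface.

T = 339.9 K

Resistance network (inner→outer):
  R'_titanium = ln(0.00391/0.00307)/(2πk) = 0.2419/(2π·20.1) = 0.001915 m·K/W
  R'_rubber = ln(0.00447/0.00391)/(2πk) = 0.1339/(2π·0.140) = 0.1522 m·K/W
  R'_PTFE = ln(0.00560/0.00447)/(2πk) = 0.2254/(2π·0.209) = 0.1716 m·K/W
  R'_conv,out = 1/(2πr h) = 1/(2π·0.00560·12.1) = 2.349 m·K/W
ΣR = 0.001915 + 0.1522 + 0.1716 + 2.349 = 2.675 m·K/W
Q' = ΔT/ΣR = (342.1 K − 304.3 K)/2.675 = 14.13 W/m
From the inner boundary to the rubber/PTFE interface, ΣR_partial = 0.1541 m·K/W.
T_interface = T_in − Q'·ΣR_partial = 342.1 K − (14.13)(0.1541) = 339.9 K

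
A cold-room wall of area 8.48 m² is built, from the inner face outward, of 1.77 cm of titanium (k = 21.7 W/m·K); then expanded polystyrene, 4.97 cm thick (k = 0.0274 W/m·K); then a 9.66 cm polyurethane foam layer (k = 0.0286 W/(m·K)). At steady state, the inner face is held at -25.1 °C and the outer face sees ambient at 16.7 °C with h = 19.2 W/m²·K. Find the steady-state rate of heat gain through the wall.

Resistance network (inner→outer):
  R_titanium = L/(kA) = 0.0177/(21.7·8.48) = 9.619×10^-5 K/W
  R_expanded polystyrene = L/(kA) = 0.0497/(0.0274·8.48) = 0.2139 K/W
  R_polyurethane foam = L/(kA) = 0.0966/(0.0286·8.48) = 0.3983 K/W
  R_conv,out = 1/(hA) = 1/(19.2·8.48) = 0.006142 K/W
ΣR = 9.619×10^-5 + 0.2139 + 0.3983 + 0.006142 = 0.6184 K/W
Q = ΔT/ΣR = (-25.1 °C − 16.7 °C)/0.6184 = -67.6 W
(Negative Q ⇒ heat flows inward; heat gain = 67.6 W.)

Q = 67.6 W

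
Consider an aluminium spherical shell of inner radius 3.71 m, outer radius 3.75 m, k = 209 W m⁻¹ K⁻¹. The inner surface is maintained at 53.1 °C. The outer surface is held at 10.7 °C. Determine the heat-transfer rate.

Q = 38700 kW

Q = 4πk·ΔT/(1/r₁ − 1/r₂) = 4π × 209 × 42.4 / (1/3.71 − 1/3.75) = 3.87×10^7 W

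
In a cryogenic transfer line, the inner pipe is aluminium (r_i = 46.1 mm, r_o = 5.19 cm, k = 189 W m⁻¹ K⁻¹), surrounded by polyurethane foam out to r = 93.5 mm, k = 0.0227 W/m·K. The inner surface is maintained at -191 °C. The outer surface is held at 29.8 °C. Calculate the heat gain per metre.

Treat each layer as a resistance in series:
  R'_aluminium = ln(0.0519/0.0461)/(2πk) = 0.1185/(2π·189) = 9.979×10^-5 m·K/W
  R'_polyurethane foam = ln(0.0935/0.0519)/(2πk) = 0.5886/(2π·0.0227) = 4.127 m·K/W
ΣR = 9.979×10^-5 + 4.127 = 4.127 m·K/W
Q' = ΔT/ΣR = (-191 °C − 29.8 °C)/4.127 = -53.5 W/m
(Negative Q' ⇒ heat flows inward; heat gain = 53.5 W/m.)

Q' = 53.5 W/m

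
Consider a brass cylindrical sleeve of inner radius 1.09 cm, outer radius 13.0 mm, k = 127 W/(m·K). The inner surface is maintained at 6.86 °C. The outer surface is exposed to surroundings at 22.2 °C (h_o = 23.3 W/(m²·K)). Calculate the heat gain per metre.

Q' = 29.2 W/m

Series thermal resistances, inner to outer:
  R'_brass = ln(0.0130/0.0109)/(2πk) = 0.1762/(2π·127) = 2.208×10^-4 m·K/W
  R'_conv,out = 1/(2πr h) = 1/(2π·0.0130·23.3) = 0.5254 m·K/W
ΣR = 2.208×10^-4 + 0.5254 = 0.5256 m·K/W
Q' = ΔT/ΣR = (6.86 °C − 22.2 °C)/0.5256 = -29.2 W/m
(Negative Q' ⇒ heat flows inward; heat gain = 29.2 W/m.)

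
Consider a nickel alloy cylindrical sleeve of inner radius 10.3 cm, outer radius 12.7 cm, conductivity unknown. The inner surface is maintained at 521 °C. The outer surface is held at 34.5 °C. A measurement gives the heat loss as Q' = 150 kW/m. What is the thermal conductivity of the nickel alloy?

ΣR = ΔT/Q' = |521 − 34.5|/1.50×10^5 = 0.003243 m·K/W
ln(r₂/r₁)/(2πk) = 0.003243 ⇒ k = 0.2095/(2π·0.003243) = 10.3 W/m·K

k = 10.3 W/m·K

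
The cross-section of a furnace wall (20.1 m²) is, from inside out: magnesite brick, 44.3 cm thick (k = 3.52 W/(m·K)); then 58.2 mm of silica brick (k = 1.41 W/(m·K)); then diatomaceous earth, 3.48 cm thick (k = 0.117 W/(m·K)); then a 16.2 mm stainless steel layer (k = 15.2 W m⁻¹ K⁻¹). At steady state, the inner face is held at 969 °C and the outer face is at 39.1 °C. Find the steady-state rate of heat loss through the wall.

Resistance network (inner→outer):
  R_magnesite brick = L/(kA) = 0.443/(3.52·20.1) = 0.006261 K/W
  R_silica brick = L/(kA) = 0.0582/(1.41·20.1) = 0.002054 K/W
  R_diatomaceous earth = L/(kA) = 0.0348/(0.117·20.1) = 0.01480 K/W
  R_stainless steel = L/(kA) = 0.0162/(15.2·20.1) = 5.302×10^-5 K/W
ΣR = 0.006261 + 0.002054 + 0.01480 + 5.302×10^-5 = 0.02317 K/W
Q = ΔT/ΣR = (969 °C − 39.1 °C)/0.02317 = 40100 W

Q = 40100 W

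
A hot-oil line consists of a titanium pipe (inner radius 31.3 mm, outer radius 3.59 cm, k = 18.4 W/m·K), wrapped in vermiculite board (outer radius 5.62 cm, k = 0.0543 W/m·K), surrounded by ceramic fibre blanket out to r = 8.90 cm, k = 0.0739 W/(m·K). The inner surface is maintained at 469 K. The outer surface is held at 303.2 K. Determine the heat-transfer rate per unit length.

Q' = 71.9 W/m

Resistance network (inner→outer):
  R'_titanium = ln(0.0359/0.0313)/(2πk) = 0.1371/(2π·18.4) = 0.001186 m·K/W
  R'_vermiculite board = ln(0.0562/0.0359)/(2πk) = 0.4482/(2π·0.0543) = 1.314 m·K/W
  R'_ceramic fibre blanket = ln(0.0890/0.0562)/(2πk) = 0.4597/(2π·0.0739) = 0.9901 m·K/W
ΣR = 0.001186 + 1.314 + 0.9901 = 2.305 m·K/W
Q' = ΔT/ΣR = (469 K − 303.2 K)/2.305 = 71.9 W/m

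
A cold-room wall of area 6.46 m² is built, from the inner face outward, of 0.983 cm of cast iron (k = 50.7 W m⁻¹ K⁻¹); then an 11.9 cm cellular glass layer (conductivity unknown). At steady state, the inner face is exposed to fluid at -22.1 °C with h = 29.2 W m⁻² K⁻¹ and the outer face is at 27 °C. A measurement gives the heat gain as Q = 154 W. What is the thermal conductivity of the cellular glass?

ΣR = ΔT/Q = |-22.1 − 27|/154 = 0.3188 K/W
Known resistances:
  R_conv,in = 1/(hA) = 1/(29.2·6.46) = 0.005301 K/W
  R_cast iron = L/(kA) = 0.00983/(50.7·6.46) = 3.001×10^-5 K/W
R_cellular glass = ΣR − ΣR_known = 0.3188 − 0.005331 = 0.3135 K/W
L/(kA) = 0.3135 ⇒ k = 0.119/(0.3135·6.46) = 0.0588 W/m·K

k = 0.0588 W/m·K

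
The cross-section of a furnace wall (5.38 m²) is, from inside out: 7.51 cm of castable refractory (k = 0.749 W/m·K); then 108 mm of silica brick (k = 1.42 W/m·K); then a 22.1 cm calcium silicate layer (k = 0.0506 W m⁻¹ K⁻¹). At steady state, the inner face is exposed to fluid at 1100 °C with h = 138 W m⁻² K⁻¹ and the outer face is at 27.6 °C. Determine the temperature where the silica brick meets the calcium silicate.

Resistance network (inner→outer):
  R_conv,in = 1/(hA) = 1/(138·5.38) = 0.001347 K/W
  R_castable refractory = L/(kA) = 0.0751/(0.749·5.38) = 0.01864 K/W
  R_silica brick = L/(kA) = 0.108/(1.42·5.38) = 0.01414 K/W
  R_calcium silicate = L/(kA) = 0.221/(0.0506·5.38) = 0.8118 K/W
ΣR = 0.001347 + 0.01864 + 0.01414 + 0.8118 = 0.8459 K/W
Q = ΔT/ΣR = (1100 °C − 27.6 °C)/0.8459 = 1268 W
From the inner boundary to the silica brick/calcium silicate interface, ΣR_partial = 0.03413 K/W.
T_interface = T_in − Q·ΣR_partial = 1100 °C − (1268)(0.03413) = 1057 °C

T = 1057 °C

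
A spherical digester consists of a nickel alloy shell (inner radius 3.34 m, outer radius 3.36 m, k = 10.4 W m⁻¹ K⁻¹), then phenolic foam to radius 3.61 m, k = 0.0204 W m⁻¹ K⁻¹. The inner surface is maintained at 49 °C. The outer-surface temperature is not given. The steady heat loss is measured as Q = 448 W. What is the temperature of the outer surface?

Series resistances:
  R_nickel alloy = (1/3.34 − 1/3.36)/(4πk) = 0.001782/(4π·10.4) = 1.364×10^-5 K/W
  R_phenolic foam = (1/3.36 − 1/3.61)/(4πk) = 0.02061/(4π·0.0204) = 0.08040 K/W
ΣR = 0.08041 K/W
ΔT = Q·ΣR = 448 × 0.08041 = 36.02 K
Heat flows outward, so T_out = T_in − ΔT = 49 − 36.02 = 13.0 °C

T_out = 13.0 °C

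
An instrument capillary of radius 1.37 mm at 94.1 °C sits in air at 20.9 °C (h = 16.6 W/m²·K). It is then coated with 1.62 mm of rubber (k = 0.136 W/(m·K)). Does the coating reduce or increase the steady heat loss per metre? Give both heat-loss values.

increases: 10.5 → 17.8 W/m

Critical radius for a cylinder: r_cr = k/h = 0.00819 m = 0.819 cm.
Outer radius after coating: r₂ = 0.00137 + 0.00162 = 0.00299 m.
Since r₁ < r_cr and r₂ ≤ r_cr, the coating moves toward the maximum at r_cr — heat loss rises.
Bare: R = 1/(2πr₁h) = 6.998 m·K/W; Q = 73.2/6.998 = 10.5 W/m.
Coated: R = R_cond + R_conv = 4.120 m·K/W; Q = 73.2/4.120 = 17.8 W/m.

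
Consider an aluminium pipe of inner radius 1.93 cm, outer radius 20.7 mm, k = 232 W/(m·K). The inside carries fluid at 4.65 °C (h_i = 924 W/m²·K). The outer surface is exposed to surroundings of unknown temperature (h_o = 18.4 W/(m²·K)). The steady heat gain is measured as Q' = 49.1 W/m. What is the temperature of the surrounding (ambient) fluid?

T_out = 25.6 °C

Sum the resistances:
  R'_conv,in = 1/(2πr h) = 1/(2π·0.0193·924) = 0.008925 m·K/W
  R'_aluminium = ln(0.0207/0.0193)/(2πk) = 0.07003/(2π·232) = 4.804×10^-5 m·K/W
  R'_conv,out = 1/(2πr h) = 1/(2π·0.0207·18.4) = 0.4179 m·K/W
ΣR = 0.4268 m·K/W
ΔT = Q'·ΣR = 49.1 × 0.4268 = 20.96 K
Heat flows inward, so T_out = T_in + ΔT = 4.65 + 20.96 = 25.6 °C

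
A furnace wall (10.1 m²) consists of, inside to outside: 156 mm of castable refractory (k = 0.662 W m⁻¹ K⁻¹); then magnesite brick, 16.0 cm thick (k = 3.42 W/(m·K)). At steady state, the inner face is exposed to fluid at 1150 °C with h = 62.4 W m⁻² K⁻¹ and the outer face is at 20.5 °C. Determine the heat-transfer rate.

Q = 38.2 kW

Treat each layer as a resistance in series:
  R_conv,in = 1/(hA) = 1/(62.4·10.1) = 0.001587 K/W
  R_castable refractory = L/(kA) = 0.156/(0.662·10.1) = 0.02333 K/W
  R_magnesite brick = L/(kA) = 0.160/(3.42·10.1) = 0.004632 K/W
ΣR = 0.001587 + 0.02333 + 0.004632 = 0.02955 K/W
Q = ΔT/ΣR = (1150 °C − 20.5 °C)/0.02955 = 38200 W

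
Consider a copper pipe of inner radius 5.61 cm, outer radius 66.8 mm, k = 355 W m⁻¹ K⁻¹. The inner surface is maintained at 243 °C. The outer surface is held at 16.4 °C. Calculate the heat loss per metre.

Q' = 2πk·ΔT/ln(r₂/r₁) = 2π × 355 × 226.6 / ln(0.0668/0.0561) = 2.90×10^6 W/m

Q' = 2900 kW/m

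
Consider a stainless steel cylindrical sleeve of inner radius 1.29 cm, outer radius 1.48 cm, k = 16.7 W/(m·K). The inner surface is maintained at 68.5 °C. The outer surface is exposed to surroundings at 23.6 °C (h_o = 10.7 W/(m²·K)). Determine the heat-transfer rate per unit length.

Q' = 44.6 W/m

Resistance network (inner→outer):
  R'_stainless steel = ln(0.0148/0.0129)/(2πk) = 0.1374/(2π·16.7) = 0.001309 m·K/W
  R'_conv,out = 1/(2πr h) = 1/(2π·0.0148·10.7) = 1.005 m·K/W
ΣR = 0.001309 + 1.005 = 1.006 m·K/W
Q' = ΔT/ΣR = (68.5 °C − 23.6 °C)/1.006 = 44.6 W/m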